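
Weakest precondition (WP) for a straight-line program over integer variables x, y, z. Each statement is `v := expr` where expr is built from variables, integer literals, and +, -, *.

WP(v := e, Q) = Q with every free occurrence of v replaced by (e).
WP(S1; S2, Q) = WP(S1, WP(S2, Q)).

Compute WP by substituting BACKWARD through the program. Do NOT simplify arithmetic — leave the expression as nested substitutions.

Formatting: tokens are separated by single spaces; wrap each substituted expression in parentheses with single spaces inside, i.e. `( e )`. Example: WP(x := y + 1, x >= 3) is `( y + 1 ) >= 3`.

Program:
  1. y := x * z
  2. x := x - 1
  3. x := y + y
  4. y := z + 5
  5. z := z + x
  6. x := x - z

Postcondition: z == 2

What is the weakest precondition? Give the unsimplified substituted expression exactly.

Answer: ( z + ( ( x * z ) + ( x * z ) ) ) == 2

Derivation:
post: z == 2
stmt 6: x := x - z  -- replace 0 occurrence(s) of x with (x - z)
  => z == 2
stmt 5: z := z + x  -- replace 1 occurrence(s) of z with (z + x)
  => ( z + x ) == 2
stmt 4: y := z + 5  -- replace 0 occurrence(s) of y with (z + 5)
  => ( z + x ) == 2
stmt 3: x := y + y  -- replace 1 occurrence(s) of x with (y + y)
  => ( z + ( y + y ) ) == 2
stmt 2: x := x - 1  -- replace 0 occurrence(s) of x with (x - 1)
  => ( z + ( y + y ) ) == 2
stmt 1: y := x * z  -- replace 2 occurrence(s) of y with (x * z)
  => ( z + ( ( x * z ) + ( x * z ) ) ) == 2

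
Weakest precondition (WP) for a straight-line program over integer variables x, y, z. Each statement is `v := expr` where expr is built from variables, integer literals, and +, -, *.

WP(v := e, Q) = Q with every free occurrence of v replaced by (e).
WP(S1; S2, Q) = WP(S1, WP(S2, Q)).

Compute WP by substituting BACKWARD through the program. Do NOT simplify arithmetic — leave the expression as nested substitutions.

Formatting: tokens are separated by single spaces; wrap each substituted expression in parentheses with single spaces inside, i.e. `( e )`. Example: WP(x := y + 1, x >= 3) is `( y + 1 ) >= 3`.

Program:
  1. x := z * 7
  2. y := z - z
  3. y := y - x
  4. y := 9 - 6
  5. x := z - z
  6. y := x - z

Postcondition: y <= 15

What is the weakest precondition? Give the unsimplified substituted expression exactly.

Answer: ( ( z - z ) - z ) <= 15

Derivation:
post: y <= 15
stmt 6: y := x - z  -- replace 1 occurrence(s) of y with (x - z)
  => ( x - z ) <= 15
stmt 5: x := z - z  -- replace 1 occurrence(s) of x with (z - z)
  => ( ( z - z ) - z ) <= 15
stmt 4: y := 9 - 6  -- replace 0 occurrence(s) of y with (9 - 6)
  => ( ( z - z ) - z ) <= 15
stmt 3: y := y - x  -- replace 0 occurrence(s) of y with (y - x)
  => ( ( z - z ) - z ) <= 15
stmt 2: y := z - z  -- replace 0 occurrence(s) of y with (z - z)
  => ( ( z - z ) - z ) <= 15
stmt 1: x := z * 7  -- replace 0 occurrence(s) of x with (z * 7)
  => ( ( z - z ) - z ) <= 15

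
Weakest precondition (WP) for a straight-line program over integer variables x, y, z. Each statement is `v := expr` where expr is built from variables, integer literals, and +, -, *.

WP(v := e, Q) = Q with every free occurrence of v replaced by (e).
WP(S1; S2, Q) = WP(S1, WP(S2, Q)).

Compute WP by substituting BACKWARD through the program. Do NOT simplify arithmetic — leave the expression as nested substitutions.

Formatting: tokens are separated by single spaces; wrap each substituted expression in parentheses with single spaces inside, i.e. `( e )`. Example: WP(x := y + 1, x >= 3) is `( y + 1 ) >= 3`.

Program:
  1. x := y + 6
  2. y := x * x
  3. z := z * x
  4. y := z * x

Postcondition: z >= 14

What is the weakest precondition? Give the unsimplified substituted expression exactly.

post: z >= 14
stmt 4: y := z * x  -- replace 0 occurrence(s) of y with (z * x)
  => z >= 14
stmt 3: z := z * x  -- replace 1 occurrence(s) of z with (z * x)
  => ( z * x ) >= 14
stmt 2: y := x * x  -- replace 0 occurrence(s) of y with (x * x)
  => ( z * x ) >= 14
stmt 1: x := y + 6  -- replace 1 occurrence(s) of x with (y + 6)
  => ( z * ( y + 6 ) ) >= 14

Answer: ( z * ( y + 6 ) ) >= 14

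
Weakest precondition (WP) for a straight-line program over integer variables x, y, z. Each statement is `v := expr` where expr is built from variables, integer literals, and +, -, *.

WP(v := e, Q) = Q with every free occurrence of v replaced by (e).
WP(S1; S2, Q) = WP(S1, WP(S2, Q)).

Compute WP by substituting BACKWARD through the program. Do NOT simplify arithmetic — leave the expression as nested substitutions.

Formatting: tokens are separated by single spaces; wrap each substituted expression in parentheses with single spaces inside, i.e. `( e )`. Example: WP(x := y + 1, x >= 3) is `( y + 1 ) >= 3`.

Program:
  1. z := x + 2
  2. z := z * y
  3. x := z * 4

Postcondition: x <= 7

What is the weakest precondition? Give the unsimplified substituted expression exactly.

Answer: ( ( ( x + 2 ) * y ) * 4 ) <= 7

Derivation:
post: x <= 7
stmt 3: x := z * 4  -- replace 1 occurrence(s) of x with (z * 4)
  => ( z * 4 ) <= 7
stmt 2: z := z * y  -- replace 1 occurrence(s) of z with (z * y)
  => ( ( z * y ) * 4 ) <= 7
stmt 1: z := x + 2  -- replace 1 occurrence(s) of z with (x + 2)
  => ( ( ( x + 2 ) * y ) * 4 ) <= 7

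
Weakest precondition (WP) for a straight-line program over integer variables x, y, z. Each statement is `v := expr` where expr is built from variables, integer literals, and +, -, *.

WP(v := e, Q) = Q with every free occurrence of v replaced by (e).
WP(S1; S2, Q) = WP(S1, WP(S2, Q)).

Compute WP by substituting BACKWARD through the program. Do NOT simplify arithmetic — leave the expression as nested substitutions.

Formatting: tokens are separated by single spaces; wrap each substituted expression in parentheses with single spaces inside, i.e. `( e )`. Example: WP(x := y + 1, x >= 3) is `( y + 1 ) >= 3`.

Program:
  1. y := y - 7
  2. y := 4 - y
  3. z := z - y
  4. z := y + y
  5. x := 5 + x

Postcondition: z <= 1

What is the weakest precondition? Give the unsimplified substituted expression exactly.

Answer: ( ( 4 - ( y - 7 ) ) + ( 4 - ( y - 7 ) ) ) <= 1

Derivation:
post: z <= 1
stmt 5: x := 5 + x  -- replace 0 occurrence(s) of x with (5 + x)
  => z <= 1
stmt 4: z := y + y  -- replace 1 occurrence(s) of z with (y + y)
  => ( y + y ) <= 1
stmt 3: z := z - y  -- replace 0 occurrence(s) of z with (z - y)
  => ( y + y ) <= 1
stmt 2: y := 4 - y  -- replace 2 occurrence(s) of y with (4 - y)
  => ( ( 4 - y ) + ( 4 - y ) ) <= 1
stmt 1: y := y - 7  -- replace 2 occurrence(s) of y with (y - 7)
  => ( ( 4 - ( y - 7 ) ) + ( 4 - ( y - 7 ) ) ) <= 1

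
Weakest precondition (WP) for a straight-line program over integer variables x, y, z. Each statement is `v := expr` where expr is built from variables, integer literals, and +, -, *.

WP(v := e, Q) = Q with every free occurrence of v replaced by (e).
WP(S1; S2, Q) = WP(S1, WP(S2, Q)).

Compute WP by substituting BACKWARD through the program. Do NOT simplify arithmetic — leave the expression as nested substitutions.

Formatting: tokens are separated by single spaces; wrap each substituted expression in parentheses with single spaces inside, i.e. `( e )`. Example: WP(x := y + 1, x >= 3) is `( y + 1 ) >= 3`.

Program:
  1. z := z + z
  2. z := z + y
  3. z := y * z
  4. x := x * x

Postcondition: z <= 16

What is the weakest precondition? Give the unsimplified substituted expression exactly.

post: z <= 16
stmt 4: x := x * x  -- replace 0 occurrence(s) of x with (x * x)
  => z <= 16
stmt 3: z := y * z  -- replace 1 occurrence(s) of z with (y * z)
  => ( y * z ) <= 16
stmt 2: z := z + y  -- replace 1 occurrence(s) of z with (z + y)
  => ( y * ( z + y ) ) <= 16
stmt 1: z := z + z  -- replace 1 occurrence(s) of z with (z + z)
  => ( y * ( ( z + z ) + y ) ) <= 16

Answer: ( y * ( ( z + z ) + y ) ) <= 16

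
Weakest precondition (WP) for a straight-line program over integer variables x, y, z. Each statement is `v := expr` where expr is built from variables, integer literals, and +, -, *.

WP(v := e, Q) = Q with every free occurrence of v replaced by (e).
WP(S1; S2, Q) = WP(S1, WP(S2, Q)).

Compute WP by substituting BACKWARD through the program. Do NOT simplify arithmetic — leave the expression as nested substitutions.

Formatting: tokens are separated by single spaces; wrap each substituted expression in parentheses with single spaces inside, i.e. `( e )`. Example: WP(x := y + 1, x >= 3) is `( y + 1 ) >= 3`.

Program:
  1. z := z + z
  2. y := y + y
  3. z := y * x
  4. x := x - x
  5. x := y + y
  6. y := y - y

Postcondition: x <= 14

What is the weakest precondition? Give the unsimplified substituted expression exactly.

Answer: ( ( y + y ) + ( y + y ) ) <= 14

Derivation:
post: x <= 14
stmt 6: y := y - y  -- replace 0 occurrence(s) of y with (y - y)
  => x <= 14
stmt 5: x := y + y  -- replace 1 occurrence(s) of x with (y + y)
  => ( y + y ) <= 14
stmt 4: x := x - x  -- replace 0 occurrence(s) of x with (x - x)
  => ( y + y ) <= 14
stmt 3: z := y * x  -- replace 0 occurrence(s) of z with (y * x)
  => ( y + y ) <= 14
stmt 2: y := y + y  -- replace 2 occurrence(s) of y with (y + y)
  => ( ( y + y ) + ( y + y ) ) <= 14
stmt 1: z := z + z  -- replace 0 occurrence(s) of z with (z + z)
  => ( ( y + y ) + ( y + y ) ) <= 14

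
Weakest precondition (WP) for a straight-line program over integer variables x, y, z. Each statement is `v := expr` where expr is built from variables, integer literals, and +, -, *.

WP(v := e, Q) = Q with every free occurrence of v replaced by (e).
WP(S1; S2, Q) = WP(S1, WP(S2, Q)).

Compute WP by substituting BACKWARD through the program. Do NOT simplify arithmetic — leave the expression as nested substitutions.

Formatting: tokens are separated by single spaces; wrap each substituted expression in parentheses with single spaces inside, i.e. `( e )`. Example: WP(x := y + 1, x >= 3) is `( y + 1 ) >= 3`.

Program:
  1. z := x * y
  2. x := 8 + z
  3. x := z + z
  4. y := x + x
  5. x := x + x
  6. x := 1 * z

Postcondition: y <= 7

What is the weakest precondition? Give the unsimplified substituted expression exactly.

Answer: ( ( ( x * y ) + ( x * y ) ) + ( ( x * y ) + ( x * y ) ) ) <= 7

Derivation:
post: y <= 7
stmt 6: x := 1 * z  -- replace 0 occurrence(s) of x with (1 * z)
  => y <= 7
stmt 5: x := x + x  -- replace 0 occurrence(s) of x with (x + x)
  => y <= 7
stmt 4: y := x + x  -- replace 1 occurrence(s) of y with (x + x)
  => ( x + x ) <= 7
stmt 3: x := z + z  -- replace 2 occurrence(s) of x with (z + z)
  => ( ( z + z ) + ( z + z ) ) <= 7
stmt 2: x := 8 + z  -- replace 0 occurrence(s) of x with (8 + z)
  => ( ( z + z ) + ( z + z ) ) <= 7
stmt 1: z := x * y  -- replace 4 occurrence(s) of z with (x * y)
  => ( ( ( x * y ) + ( x * y ) ) + ( ( x * y ) + ( x * y ) ) ) <= 7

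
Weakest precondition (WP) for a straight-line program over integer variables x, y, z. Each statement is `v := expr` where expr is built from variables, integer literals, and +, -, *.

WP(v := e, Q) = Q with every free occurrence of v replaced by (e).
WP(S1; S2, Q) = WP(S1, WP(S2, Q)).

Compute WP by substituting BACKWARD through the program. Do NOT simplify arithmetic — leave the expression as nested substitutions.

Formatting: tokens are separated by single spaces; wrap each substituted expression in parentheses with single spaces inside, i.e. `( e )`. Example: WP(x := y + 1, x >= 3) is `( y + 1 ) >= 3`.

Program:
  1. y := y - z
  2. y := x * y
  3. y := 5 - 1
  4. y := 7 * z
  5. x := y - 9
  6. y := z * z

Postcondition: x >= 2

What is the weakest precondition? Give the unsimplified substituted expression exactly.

Answer: ( ( 7 * z ) - 9 ) >= 2

Derivation:
post: x >= 2
stmt 6: y := z * z  -- replace 0 occurrence(s) of y with (z * z)
  => x >= 2
stmt 5: x := y - 9  -- replace 1 occurrence(s) of x with (y - 9)
  => ( y - 9 ) >= 2
stmt 4: y := 7 * z  -- replace 1 occurrence(s) of y with (7 * z)
  => ( ( 7 * z ) - 9 ) >= 2
stmt 3: y := 5 - 1  -- replace 0 occurrence(s) of y with (5 - 1)
  => ( ( 7 * z ) - 9 ) >= 2
stmt 2: y := x * y  -- replace 0 occurrence(s) of y with (x * y)
  => ( ( 7 * z ) - 9 ) >= 2
stmt 1: y := y - z  -- replace 0 occurrence(s) of y with (y - z)
  => ( ( 7 * z ) - 9 ) >= 2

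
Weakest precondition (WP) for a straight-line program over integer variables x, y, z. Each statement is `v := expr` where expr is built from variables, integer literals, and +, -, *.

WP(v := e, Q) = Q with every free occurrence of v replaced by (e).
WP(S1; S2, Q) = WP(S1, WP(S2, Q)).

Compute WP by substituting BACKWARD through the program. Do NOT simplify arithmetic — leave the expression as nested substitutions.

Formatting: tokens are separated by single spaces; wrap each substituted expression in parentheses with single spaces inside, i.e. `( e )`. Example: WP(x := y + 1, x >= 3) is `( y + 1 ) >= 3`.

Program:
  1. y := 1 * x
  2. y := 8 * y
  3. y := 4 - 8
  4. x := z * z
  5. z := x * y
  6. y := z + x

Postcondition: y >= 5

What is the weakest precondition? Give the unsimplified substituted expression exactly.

Answer: ( ( ( z * z ) * ( 4 - 8 ) ) + ( z * z ) ) >= 5

Derivation:
post: y >= 5
stmt 6: y := z + x  -- replace 1 occurrence(s) of y with (z + x)
  => ( z + x ) >= 5
stmt 5: z := x * y  -- replace 1 occurrence(s) of z with (x * y)
  => ( ( x * y ) + x ) >= 5
stmt 4: x := z * z  -- replace 2 occurrence(s) of x with (z * z)
  => ( ( ( z * z ) * y ) + ( z * z ) ) >= 5
stmt 3: y := 4 - 8  -- replace 1 occurrence(s) of y with (4 - 8)
  => ( ( ( z * z ) * ( 4 - 8 ) ) + ( z * z ) ) >= 5
stmt 2: y := 8 * y  -- replace 0 occurrence(s) of y with (8 * y)
  => ( ( ( z * z ) * ( 4 - 8 ) ) + ( z * z ) ) >= 5
stmt 1: y := 1 * x  -- replace 0 occurrence(s) of y with (1 * x)
  => ( ( ( z * z ) * ( 4 - 8 ) ) + ( z * z ) ) >= 5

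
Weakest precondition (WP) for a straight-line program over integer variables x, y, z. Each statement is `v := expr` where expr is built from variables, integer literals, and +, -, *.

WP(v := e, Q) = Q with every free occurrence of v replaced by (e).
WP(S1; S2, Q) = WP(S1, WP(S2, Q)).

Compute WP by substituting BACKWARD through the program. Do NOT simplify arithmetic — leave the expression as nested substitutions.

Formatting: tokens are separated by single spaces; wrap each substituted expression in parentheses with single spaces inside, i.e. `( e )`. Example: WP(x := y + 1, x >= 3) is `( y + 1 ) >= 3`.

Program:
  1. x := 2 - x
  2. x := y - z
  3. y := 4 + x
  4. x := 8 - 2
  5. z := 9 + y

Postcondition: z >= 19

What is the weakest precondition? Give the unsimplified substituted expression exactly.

post: z >= 19
stmt 5: z := 9 + y  -- replace 1 occurrence(s) of z with (9 + y)
  => ( 9 + y ) >= 19
stmt 4: x := 8 - 2  -- replace 0 occurrence(s) of x with (8 - 2)
  => ( 9 + y ) >= 19
stmt 3: y := 4 + x  -- replace 1 occurrence(s) of y with (4 + x)
  => ( 9 + ( 4 + x ) ) >= 19
stmt 2: x := y - z  -- replace 1 occurrence(s) of x with (y - z)
  => ( 9 + ( 4 + ( y - z ) ) ) >= 19
stmt 1: x := 2 - x  -- replace 0 occurrence(s) of x with (2 - x)
  => ( 9 + ( 4 + ( y - z ) ) ) >= 19

Answer: ( 9 + ( 4 + ( y - z ) ) ) >= 19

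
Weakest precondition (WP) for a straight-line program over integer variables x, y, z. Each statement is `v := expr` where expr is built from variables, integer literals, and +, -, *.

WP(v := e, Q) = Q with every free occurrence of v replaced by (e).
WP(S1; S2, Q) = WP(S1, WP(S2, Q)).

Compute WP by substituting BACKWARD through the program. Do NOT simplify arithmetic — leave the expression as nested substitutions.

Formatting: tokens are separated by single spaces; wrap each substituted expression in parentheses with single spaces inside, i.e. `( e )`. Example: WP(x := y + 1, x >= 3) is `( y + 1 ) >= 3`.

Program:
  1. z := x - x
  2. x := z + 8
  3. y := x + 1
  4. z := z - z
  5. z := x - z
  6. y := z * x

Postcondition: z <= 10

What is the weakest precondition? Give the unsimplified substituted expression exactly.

post: z <= 10
stmt 6: y := z * x  -- replace 0 occurrence(s) of y with (z * x)
  => z <= 10
stmt 5: z := x - z  -- replace 1 occurrence(s) of z with (x - z)
  => ( x - z ) <= 10
stmt 4: z := z - z  -- replace 1 occurrence(s) of z with (z - z)
  => ( x - ( z - z ) ) <= 10
stmt 3: y := x + 1  -- replace 0 occurrence(s) of y with (x + 1)
  => ( x - ( z - z ) ) <= 10
stmt 2: x := z + 8  -- replace 1 occurrence(s) of x with (z + 8)
  => ( ( z + 8 ) - ( z - z ) ) <= 10
stmt 1: z := x - x  -- replace 3 occurrence(s) of z with (x - x)
  => ( ( ( x - x ) + 8 ) - ( ( x - x ) - ( x - x ) ) ) <= 10

Answer: ( ( ( x - x ) + 8 ) - ( ( x - x ) - ( x - x ) ) ) <= 10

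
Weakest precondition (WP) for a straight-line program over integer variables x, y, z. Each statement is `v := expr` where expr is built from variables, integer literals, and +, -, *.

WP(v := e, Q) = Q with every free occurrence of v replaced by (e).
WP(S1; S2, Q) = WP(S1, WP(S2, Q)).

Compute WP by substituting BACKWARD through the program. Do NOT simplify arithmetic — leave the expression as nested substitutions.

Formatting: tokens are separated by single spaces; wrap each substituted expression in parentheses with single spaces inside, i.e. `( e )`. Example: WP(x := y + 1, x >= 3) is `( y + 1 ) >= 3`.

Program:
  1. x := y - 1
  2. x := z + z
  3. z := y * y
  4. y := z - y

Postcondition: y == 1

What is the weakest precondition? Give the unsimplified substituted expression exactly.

Answer: ( ( y * y ) - y ) == 1

Derivation:
post: y == 1
stmt 4: y := z - y  -- replace 1 occurrence(s) of y with (z - y)
  => ( z - y ) == 1
stmt 3: z := y * y  -- replace 1 occurrence(s) of z with (y * y)
  => ( ( y * y ) - y ) == 1
stmt 2: x := z + z  -- replace 0 occurrence(s) of x with (z + z)
  => ( ( y * y ) - y ) == 1
stmt 1: x := y - 1  -- replace 0 occurrence(s) of x with (y - 1)
  => ( ( y * y ) - y ) == 1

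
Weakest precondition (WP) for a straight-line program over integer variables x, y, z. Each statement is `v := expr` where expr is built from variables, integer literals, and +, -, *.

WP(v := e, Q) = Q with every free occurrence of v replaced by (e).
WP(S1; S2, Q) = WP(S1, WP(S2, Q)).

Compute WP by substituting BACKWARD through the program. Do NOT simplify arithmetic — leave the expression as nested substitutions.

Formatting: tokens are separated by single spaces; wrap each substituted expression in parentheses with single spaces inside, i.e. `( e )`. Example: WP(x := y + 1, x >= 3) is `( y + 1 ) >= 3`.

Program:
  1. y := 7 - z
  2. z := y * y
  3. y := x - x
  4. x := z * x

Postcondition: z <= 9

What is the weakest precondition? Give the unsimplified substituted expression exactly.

post: z <= 9
stmt 4: x := z * x  -- replace 0 occurrence(s) of x with (z * x)
  => z <= 9
stmt 3: y := x - x  -- replace 0 occurrence(s) of y with (x - x)
  => z <= 9
stmt 2: z := y * y  -- replace 1 occurrence(s) of z with (y * y)
  => ( y * y ) <= 9
stmt 1: y := 7 - z  -- replace 2 occurrence(s) of y with (7 - z)
  => ( ( 7 - z ) * ( 7 - z ) ) <= 9

Answer: ( ( 7 - z ) * ( 7 - z ) ) <= 9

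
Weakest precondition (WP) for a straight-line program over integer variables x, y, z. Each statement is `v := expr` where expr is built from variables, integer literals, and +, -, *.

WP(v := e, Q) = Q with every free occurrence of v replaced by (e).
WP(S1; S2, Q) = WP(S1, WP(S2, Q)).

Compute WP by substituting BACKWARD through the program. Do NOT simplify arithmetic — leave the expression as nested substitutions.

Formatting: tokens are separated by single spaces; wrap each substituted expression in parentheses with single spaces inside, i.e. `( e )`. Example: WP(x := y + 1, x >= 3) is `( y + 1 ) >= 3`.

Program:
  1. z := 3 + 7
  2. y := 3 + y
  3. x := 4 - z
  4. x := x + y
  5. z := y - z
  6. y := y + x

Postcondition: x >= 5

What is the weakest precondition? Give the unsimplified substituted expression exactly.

post: x >= 5
stmt 6: y := y + x  -- replace 0 occurrence(s) of y with (y + x)
  => x >= 5
stmt 5: z := y - z  -- replace 0 occurrence(s) of z with (y - z)
  => x >= 5
stmt 4: x := x + y  -- replace 1 occurrence(s) of x with (x + y)
  => ( x + y ) >= 5
stmt 3: x := 4 - z  -- replace 1 occurrence(s) of x with (4 - z)
  => ( ( 4 - z ) + y ) >= 5
stmt 2: y := 3 + y  -- replace 1 occurrence(s) of y with (3 + y)
  => ( ( 4 - z ) + ( 3 + y ) ) >= 5
stmt 1: z := 3 + 7  -- replace 1 occurrence(s) of z with (3 + 7)
  => ( ( 4 - ( 3 + 7 ) ) + ( 3 + y ) ) >= 5

Answer: ( ( 4 - ( 3 + 7 ) ) + ( 3 + y ) ) >= 5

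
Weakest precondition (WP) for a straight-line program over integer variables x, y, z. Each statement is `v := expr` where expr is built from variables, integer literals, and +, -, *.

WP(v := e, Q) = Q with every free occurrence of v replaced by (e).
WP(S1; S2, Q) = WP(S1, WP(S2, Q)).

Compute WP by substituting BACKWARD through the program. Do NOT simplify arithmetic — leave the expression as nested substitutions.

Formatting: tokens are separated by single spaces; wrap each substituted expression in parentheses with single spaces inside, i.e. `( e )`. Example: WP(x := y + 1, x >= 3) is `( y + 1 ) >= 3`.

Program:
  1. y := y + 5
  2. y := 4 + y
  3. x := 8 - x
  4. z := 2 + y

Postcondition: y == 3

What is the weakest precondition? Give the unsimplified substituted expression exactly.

Answer: ( 4 + ( y + 5 ) ) == 3

Derivation:
post: y == 3
stmt 4: z := 2 + y  -- replace 0 occurrence(s) of z with (2 + y)
  => y == 3
stmt 3: x := 8 - x  -- replace 0 occurrence(s) of x with (8 - x)
  => y == 3
stmt 2: y := 4 + y  -- replace 1 occurrence(s) of y with (4 + y)
  => ( 4 + y ) == 3
stmt 1: y := y + 5  -- replace 1 occurrence(s) of y with (y + 5)
  => ( 4 + ( y + 5 ) ) == 3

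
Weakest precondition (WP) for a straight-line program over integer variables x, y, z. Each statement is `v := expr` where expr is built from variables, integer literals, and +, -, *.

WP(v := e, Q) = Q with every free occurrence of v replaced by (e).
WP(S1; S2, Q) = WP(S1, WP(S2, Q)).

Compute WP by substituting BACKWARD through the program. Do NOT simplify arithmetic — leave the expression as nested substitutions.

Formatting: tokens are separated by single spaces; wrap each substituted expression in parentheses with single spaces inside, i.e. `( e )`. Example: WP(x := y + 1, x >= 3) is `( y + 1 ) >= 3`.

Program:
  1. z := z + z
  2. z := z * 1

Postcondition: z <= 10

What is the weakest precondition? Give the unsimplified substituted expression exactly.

Answer: ( ( z + z ) * 1 ) <= 10

Derivation:
post: z <= 10
stmt 2: z := z * 1  -- replace 1 occurrence(s) of z with (z * 1)
  => ( z * 1 ) <= 10
stmt 1: z := z + z  -- replace 1 occurrence(s) of z with (z + z)
  => ( ( z + z ) * 1 ) <= 10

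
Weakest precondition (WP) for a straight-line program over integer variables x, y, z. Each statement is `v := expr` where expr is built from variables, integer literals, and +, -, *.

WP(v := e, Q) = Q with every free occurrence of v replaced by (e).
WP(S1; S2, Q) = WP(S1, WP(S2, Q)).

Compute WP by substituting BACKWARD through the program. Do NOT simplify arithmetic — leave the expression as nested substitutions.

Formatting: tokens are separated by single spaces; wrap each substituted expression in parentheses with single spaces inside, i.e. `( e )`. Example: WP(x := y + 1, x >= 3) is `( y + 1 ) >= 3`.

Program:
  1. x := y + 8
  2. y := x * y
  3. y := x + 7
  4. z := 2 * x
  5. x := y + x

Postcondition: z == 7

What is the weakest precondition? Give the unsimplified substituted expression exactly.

post: z == 7
stmt 5: x := y + x  -- replace 0 occurrence(s) of x with (y + x)
  => z == 7
stmt 4: z := 2 * x  -- replace 1 occurrence(s) of z with (2 * x)
  => ( 2 * x ) == 7
stmt 3: y := x + 7  -- replace 0 occurrence(s) of y with (x + 7)
  => ( 2 * x ) == 7
stmt 2: y := x * y  -- replace 0 occurrence(s) of y with (x * y)
  => ( 2 * x ) == 7
stmt 1: x := y + 8  -- replace 1 occurrence(s) of x with (y + 8)
  => ( 2 * ( y + 8 ) ) == 7

Answer: ( 2 * ( y + 8 ) ) == 7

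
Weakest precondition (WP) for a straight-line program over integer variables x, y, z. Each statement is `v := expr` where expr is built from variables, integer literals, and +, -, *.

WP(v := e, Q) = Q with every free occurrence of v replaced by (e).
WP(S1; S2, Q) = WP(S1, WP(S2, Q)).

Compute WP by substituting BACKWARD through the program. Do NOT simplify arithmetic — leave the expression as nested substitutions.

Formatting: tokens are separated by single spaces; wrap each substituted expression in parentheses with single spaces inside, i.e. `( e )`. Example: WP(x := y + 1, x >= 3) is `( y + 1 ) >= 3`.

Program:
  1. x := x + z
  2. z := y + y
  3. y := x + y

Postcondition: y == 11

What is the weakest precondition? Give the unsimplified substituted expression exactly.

Answer: ( ( x + z ) + y ) == 11

Derivation:
post: y == 11
stmt 3: y := x + y  -- replace 1 occurrence(s) of y with (x + y)
  => ( x + y ) == 11
stmt 2: z := y + y  -- replace 0 occurrence(s) of z with (y + y)
  => ( x + y ) == 11
stmt 1: x := x + z  -- replace 1 occurrence(s) of x with (x + z)
  => ( ( x + z ) + y ) == 11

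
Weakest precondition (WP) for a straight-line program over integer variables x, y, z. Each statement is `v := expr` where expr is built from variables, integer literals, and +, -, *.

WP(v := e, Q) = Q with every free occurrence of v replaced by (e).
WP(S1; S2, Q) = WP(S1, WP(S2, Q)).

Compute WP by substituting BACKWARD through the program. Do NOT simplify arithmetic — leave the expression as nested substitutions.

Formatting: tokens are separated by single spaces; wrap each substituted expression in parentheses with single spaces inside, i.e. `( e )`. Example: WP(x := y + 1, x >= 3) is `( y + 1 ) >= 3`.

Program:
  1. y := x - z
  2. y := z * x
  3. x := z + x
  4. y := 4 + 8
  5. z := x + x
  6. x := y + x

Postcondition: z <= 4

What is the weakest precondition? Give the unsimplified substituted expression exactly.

post: z <= 4
stmt 6: x := y + x  -- replace 0 occurrence(s) of x with (y + x)
  => z <= 4
stmt 5: z := x + x  -- replace 1 occurrence(s) of z with (x + x)
  => ( x + x ) <= 4
stmt 4: y := 4 + 8  -- replace 0 occurrence(s) of y with (4 + 8)
  => ( x + x ) <= 4
stmt 3: x := z + x  -- replace 2 occurrence(s) of x with (z + x)
  => ( ( z + x ) + ( z + x ) ) <= 4
stmt 2: y := z * x  -- replace 0 occurrence(s) of y with (z * x)
  => ( ( z + x ) + ( z + x ) ) <= 4
stmt 1: y := x - z  -- replace 0 occurrence(s) of y with (x - z)
  => ( ( z + x ) + ( z + x ) ) <= 4

Answer: ( ( z + x ) + ( z + x ) ) <= 4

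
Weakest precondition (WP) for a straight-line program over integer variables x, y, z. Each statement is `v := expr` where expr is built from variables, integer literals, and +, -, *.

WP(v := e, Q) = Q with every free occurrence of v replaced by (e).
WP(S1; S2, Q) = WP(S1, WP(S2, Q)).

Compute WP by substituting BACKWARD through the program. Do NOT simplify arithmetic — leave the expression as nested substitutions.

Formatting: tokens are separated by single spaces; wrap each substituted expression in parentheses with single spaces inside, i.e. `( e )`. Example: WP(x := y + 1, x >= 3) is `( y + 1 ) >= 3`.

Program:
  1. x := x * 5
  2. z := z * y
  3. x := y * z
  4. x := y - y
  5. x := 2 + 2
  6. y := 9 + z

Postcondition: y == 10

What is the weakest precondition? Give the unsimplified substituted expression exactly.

Answer: ( 9 + ( z * y ) ) == 10

Derivation:
post: y == 10
stmt 6: y := 9 + z  -- replace 1 occurrence(s) of y with (9 + z)
  => ( 9 + z ) == 10
stmt 5: x := 2 + 2  -- replace 0 occurrence(s) of x with (2 + 2)
  => ( 9 + z ) == 10
stmt 4: x := y - y  -- replace 0 occurrence(s) of x with (y - y)
  => ( 9 + z ) == 10
stmt 3: x := y * z  -- replace 0 occurrence(s) of x with (y * z)
  => ( 9 + z ) == 10
stmt 2: z := z * y  -- replace 1 occurrence(s) of z with (z * y)
  => ( 9 + ( z * y ) ) == 10
stmt 1: x := x * 5  -- replace 0 occurrence(s) of x with (x * 5)
  => ( 9 + ( z * y ) ) == 10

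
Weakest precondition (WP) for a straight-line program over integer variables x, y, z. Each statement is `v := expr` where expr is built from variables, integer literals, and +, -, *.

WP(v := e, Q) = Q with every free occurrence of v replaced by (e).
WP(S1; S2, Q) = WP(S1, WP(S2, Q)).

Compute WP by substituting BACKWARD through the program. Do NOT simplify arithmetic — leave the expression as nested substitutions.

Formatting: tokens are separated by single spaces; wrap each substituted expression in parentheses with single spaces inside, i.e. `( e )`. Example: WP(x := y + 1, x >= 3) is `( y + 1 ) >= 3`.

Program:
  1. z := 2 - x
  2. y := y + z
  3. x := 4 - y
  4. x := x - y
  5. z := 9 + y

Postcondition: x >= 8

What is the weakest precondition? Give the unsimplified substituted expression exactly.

Answer: ( ( 4 - ( y + ( 2 - x ) ) ) - ( y + ( 2 - x ) ) ) >= 8

Derivation:
post: x >= 8
stmt 5: z := 9 + y  -- replace 0 occurrence(s) of z with (9 + y)
  => x >= 8
stmt 4: x := x - y  -- replace 1 occurrence(s) of x with (x - y)
  => ( x - y ) >= 8
stmt 3: x := 4 - y  -- replace 1 occurrence(s) of x with (4 - y)
  => ( ( 4 - y ) - y ) >= 8
stmt 2: y := y + z  -- replace 2 occurrence(s) of y with (y + z)
  => ( ( 4 - ( y + z ) ) - ( y + z ) ) >= 8
stmt 1: z := 2 - x  -- replace 2 occurrence(s) of z with (2 - x)
  => ( ( 4 - ( y + ( 2 - x ) ) ) - ( y + ( 2 - x ) ) ) >= 8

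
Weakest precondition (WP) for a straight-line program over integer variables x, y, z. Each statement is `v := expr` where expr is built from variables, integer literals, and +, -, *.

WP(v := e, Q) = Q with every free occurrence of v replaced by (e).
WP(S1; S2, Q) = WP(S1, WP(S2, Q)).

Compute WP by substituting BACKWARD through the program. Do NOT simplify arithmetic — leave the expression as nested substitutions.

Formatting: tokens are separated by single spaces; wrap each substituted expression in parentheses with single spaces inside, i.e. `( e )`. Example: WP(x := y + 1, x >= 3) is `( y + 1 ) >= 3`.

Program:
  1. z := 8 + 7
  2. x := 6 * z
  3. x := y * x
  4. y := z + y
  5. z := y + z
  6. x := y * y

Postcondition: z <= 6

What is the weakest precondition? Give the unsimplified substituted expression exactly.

Answer: ( ( ( 8 + 7 ) + y ) + ( 8 + 7 ) ) <= 6

Derivation:
post: z <= 6
stmt 6: x := y * y  -- replace 0 occurrence(s) of x with (y * y)
  => z <= 6
stmt 5: z := y + z  -- replace 1 occurrence(s) of z with (y + z)
  => ( y + z ) <= 6
stmt 4: y := z + y  -- replace 1 occurrence(s) of y with (z + y)
  => ( ( z + y ) + z ) <= 6
stmt 3: x := y * x  -- replace 0 occurrence(s) of x with (y * x)
  => ( ( z + y ) + z ) <= 6
stmt 2: x := 6 * z  -- replace 0 occurrence(s) of x with (6 * z)
  => ( ( z + y ) + z ) <= 6
stmt 1: z := 8 + 7  -- replace 2 occurrence(s) of z with (8 + 7)
  => ( ( ( 8 + 7 ) + y ) + ( 8 + 7 ) ) <= 6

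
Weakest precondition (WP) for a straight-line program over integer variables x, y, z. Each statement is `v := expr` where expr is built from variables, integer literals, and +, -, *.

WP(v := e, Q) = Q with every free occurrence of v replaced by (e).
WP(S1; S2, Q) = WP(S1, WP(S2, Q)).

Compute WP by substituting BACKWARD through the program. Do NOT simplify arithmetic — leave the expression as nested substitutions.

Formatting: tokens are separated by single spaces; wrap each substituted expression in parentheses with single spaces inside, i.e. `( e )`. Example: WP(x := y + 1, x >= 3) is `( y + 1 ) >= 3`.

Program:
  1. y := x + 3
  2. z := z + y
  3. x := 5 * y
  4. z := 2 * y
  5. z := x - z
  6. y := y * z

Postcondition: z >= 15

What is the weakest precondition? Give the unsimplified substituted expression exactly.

post: z >= 15
stmt 6: y := y * z  -- replace 0 occurrence(s) of y with (y * z)
  => z >= 15
stmt 5: z := x - z  -- replace 1 occurrence(s) of z with (x - z)
  => ( x - z ) >= 15
stmt 4: z := 2 * y  -- replace 1 occurrence(s) of z with (2 * y)
  => ( x - ( 2 * y ) ) >= 15
stmt 3: x := 5 * y  -- replace 1 occurrence(s) of x with (5 * y)
  => ( ( 5 * y ) - ( 2 * y ) ) >= 15
stmt 2: z := z + y  -- replace 0 occurrence(s) of z with (z + y)
  => ( ( 5 * y ) - ( 2 * y ) ) >= 15
stmt 1: y := x + 3  -- replace 2 occurrence(s) of y with (x + 3)
  => ( ( 5 * ( x + 3 ) ) - ( 2 * ( x + 3 ) ) ) >= 15

Answer: ( ( 5 * ( x + 3 ) ) - ( 2 * ( x + 3 ) ) ) >= 15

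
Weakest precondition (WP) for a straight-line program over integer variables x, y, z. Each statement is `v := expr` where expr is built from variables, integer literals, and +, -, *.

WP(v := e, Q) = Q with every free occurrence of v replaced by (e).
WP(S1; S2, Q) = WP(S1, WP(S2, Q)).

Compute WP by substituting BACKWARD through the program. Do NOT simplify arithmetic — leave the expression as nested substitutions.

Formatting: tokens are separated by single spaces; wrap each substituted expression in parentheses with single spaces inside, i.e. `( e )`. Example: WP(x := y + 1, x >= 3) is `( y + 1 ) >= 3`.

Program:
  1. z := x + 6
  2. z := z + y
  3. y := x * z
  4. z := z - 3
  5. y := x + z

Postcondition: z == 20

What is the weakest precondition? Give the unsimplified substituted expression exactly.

Answer: ( ( ( x + 6 ) + y ) - 3 ) == 20

Derivation:
post: z == 20
stmt 5: y := x + z  -- replace 0 occurrence(s) of y with (x + z)
  => z == 20
stmt 4: z := z - 3  -- replace 1 occurrence(s) of z with (z - 3)
  => ( z - 3 ) == 20
stmt 3: y := x * z  -- replace 0 occurrence(s) of y with (x * z)
  => ( z - 3 ) == 20
stmt 2: z := z + y  -- replace 1 occurrence(s) of z with (z + y)
  => ( ( z + y ) - 3 ) == 20
stmt 1: z := x + 6  -- replace 1 occurrence(s) of z with (x + 6)
  => ( ( ( x + 6 ) + y ) - 3 ) == 20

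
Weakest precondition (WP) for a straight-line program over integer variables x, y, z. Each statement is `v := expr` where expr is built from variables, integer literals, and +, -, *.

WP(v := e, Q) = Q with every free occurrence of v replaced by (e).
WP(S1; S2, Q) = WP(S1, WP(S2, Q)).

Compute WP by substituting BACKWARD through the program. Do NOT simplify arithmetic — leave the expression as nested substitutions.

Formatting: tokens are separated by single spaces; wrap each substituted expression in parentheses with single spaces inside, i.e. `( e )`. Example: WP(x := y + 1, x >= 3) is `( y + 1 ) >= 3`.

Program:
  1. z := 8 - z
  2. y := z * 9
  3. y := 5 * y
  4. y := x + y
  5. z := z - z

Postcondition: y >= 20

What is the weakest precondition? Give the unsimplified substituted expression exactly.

Answer: ( x + ( 5 * ( ( 8 - z ) * 9 ) ) ) >= 20

Derivation:
post: y >= 20
stmt 5: z := z - z  -- replace 0 occurrence(s) of z with (z - z)
  => y >= 20
stmt 4: y := x + y  -- replace 1 occurrence(s) of y with (x + y)
  => ( x + y ) >= 20
stmt 3: y := 5 * y  -- replace 1 occurrence(s) of y with (5 * y)
  => ( x + ( 5 * y ) ) >= 20
stmt 2: y := z * 9  -- replace 1 occurrence(s) of y with (z * 9)
  => ( x + ( 5 * ( z * 9 ) ) ) >= 20
stmt 1: z := 8 - z  -- replace 1 occurrence(s) of z with (8 - z)
  => ( x + ( 5 * ( ( 8 - z ) * 9 ) ) ) >= 20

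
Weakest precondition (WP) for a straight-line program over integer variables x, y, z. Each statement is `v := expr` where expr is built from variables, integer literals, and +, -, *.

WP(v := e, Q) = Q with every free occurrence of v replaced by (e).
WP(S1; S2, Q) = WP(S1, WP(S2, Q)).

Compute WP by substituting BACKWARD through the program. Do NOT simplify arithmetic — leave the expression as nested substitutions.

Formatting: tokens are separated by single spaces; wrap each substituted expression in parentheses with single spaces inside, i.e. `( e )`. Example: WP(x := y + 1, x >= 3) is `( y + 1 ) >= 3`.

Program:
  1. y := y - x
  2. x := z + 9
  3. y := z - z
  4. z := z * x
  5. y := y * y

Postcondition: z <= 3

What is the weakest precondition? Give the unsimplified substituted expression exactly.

Answer: ( z * ( z + 9 ) ) <= 3

Derivation:
post: z <= 3
stmt 5: y := y * y  -- replace 0 occurrence(s) of y with (y * y)
  => z <= 3
stmt 4: z := z * x  -- replace 1 occurrence(s) of z with (z * x)
  => ( z * x ) <= 3
stmt 3: y := z - z  -- replace 0 occurrence(s) of y with (z - z)
  => ( z * x ) <= 3
stmt 2: x := z + 9  -- replace 1 occurrence(s) of x with (z + 9)
  => ( z * ( z + 9 ) ) <= 3
stmt 1: y := y - x  -- replace 0 occurrence(s) of y with (y - x)
  => ( z * ( z + 9 ) ) <= 3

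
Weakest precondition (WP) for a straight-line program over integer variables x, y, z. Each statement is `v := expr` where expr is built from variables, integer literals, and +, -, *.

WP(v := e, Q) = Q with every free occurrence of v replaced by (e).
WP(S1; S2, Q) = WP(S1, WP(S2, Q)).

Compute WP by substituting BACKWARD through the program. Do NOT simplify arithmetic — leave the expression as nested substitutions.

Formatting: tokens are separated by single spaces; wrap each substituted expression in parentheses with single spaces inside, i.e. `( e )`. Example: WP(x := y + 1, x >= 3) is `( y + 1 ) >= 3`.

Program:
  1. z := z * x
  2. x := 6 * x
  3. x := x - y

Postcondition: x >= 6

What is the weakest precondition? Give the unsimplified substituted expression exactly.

post: x >= 6
stmt 3: x := x - y  -- replace 1 occurrence(s) of x with (x - y)
  => ( x - y ) >= 6
stmt 2: x := 6 * x  -- replace 1 occurrence(s) of x with (6 * x)
  => ( ( 6 * x ) - y ) >= 6
stmt 1: z := z * x  -- replace 0 occurrence(s) of z with (z * x)
  => ( ( 6 * x ) - y ) >= 6

Answer: ( ( 6 * x ) - y ) >= 6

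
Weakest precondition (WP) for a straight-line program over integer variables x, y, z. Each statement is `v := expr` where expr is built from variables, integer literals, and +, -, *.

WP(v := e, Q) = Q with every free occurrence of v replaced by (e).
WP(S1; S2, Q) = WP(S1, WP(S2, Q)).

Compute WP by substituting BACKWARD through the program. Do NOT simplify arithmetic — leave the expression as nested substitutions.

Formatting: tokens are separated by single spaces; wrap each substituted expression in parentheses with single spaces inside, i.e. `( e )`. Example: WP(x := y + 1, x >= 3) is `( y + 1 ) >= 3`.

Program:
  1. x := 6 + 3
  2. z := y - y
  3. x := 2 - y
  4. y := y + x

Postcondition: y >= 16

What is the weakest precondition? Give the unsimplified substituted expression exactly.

Answer: ( y + ( 2 - y ) ) >= 16

Derivation:
post: y >= 16
stmt 4: y := y + x  -- replace 1 occurrence(s) of y with (y + x)
  => ( y + x ) >= 16
stmt 3: x := 2 - y  -- replace 1 occurrence(s) of x with (2 - y)
  => ( y + ( 2 - y ) ) >= 16
stmt 2: z := y - y  -- replace 0 occurrence(s) of z with (y - y)
  => ( y + ( 2 - y ) ) >= 16
stmt 1: x := 6 + 3  -- replace 0 occurrence(s) of x with (6 + 3)
  => ( y + ( 2 - y ) ) >= 16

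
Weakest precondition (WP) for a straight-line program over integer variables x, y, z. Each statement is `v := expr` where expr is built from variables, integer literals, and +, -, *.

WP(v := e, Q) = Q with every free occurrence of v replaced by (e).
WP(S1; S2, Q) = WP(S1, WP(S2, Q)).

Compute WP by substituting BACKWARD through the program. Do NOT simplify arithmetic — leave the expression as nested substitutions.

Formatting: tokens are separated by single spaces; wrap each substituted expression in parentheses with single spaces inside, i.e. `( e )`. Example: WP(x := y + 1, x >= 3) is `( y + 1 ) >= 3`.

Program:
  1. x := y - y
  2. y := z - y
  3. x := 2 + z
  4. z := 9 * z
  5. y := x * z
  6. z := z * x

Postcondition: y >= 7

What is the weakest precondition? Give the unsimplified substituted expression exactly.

Answer: ( ( 2 + z ) * ( 9 * z ) ) >= 7

Derivation:
post: y >= 7
stmt 6: z := z * x  -- replace 0 occurrence(s) of z with (z * x)
  => y >= 7
stmt 5: y := x * z  -- replace 1 occurrence(s) of y with (x * z)
  => ( x * z ) >= 7
stmt 4: z := 9 * z  -- replace 1 occurrence(s) of z with (9 * z)
  => ( x * ( 9 * z ) ) >= 7
stmt 3: x := 2 + z  -- replace 1 occurrence(s) of x with (2 + z)
  => ( ( 2 + z ) * ( 9 * z ) ) >= 7
stmt 2: y := z - y  -- replace 0 occurrence(s) of y with (z - y)
  => ( ( 2 + z ) * ( 9 * z ) ) >= 7
stmt 1: x := y - y  -- replace 0 occurrence(s) of x with (y - y)
  => ( ( 2 + z ) * ( 9 * z ) ) >= 7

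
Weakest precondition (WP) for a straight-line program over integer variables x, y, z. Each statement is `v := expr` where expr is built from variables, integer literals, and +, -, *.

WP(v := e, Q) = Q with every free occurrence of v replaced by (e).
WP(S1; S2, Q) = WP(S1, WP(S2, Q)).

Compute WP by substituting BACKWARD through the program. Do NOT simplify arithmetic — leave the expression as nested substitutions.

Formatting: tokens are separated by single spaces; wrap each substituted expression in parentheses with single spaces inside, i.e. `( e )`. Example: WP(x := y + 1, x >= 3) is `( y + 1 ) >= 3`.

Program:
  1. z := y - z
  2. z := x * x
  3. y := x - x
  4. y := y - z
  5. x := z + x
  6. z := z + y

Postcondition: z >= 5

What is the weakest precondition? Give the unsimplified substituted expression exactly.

Answer: ( ( x * x ) + ( ( x - x ) - ( x * x ) ) ) >= 5

Derivation:
post: z >= 5
stmt 6: z := z + y  -- replace 1 occurrence(s) of z with (z + y)
  => ( z + y ) >= 5
stmt 5: x := z + x  -- replace 0 occurrence(s) of x with (z + x)
  => ( z + y ) >= 5
stmt 4: y := y - z  -- replace 1 occurrence(s) of y with (y - z)
  => ( z + ( y - z ) ) >= 5
stmt 3: y := x - x  -- replace 1 occurrence(s) of y with (x - x)
  => ( z + ( ( x - x ) - z ) ) >= 5
stmt 2: z := x * x  -- replace 2 occurrence(s) of z with (x * x)
  => ( ( x * x ) + ( ( x - x ) - ( x * x ) ) ) >= 5
stmt 1: z := y - z  -- replace 0 occurrence(s) of z with (y - z)
  => ( ( x * x ) + ( ( x - x ) - ( x * x ) ) ) >= 5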